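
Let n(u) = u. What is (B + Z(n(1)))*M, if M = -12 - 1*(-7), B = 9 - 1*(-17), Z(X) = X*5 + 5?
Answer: -180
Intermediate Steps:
Z(X) = 5 + 5*X (Z(X) = 5*X + 5 = 5 + 5*X)
B = 26 (B = 9 + 17 = 26)
M = -5 (M = -12 + 7 = -5)
(B + Z(n(1)))*M = (26 + (5 + 5*1))*(-5) = (26 + (5 + 5))*(-5) = (26 + 10)*(-5) = 36*(-5) = -180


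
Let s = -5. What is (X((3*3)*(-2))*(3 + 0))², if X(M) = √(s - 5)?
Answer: -90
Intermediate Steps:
X(M) = I*√10 (X(M) = √(-5 - 5) = √(-10) = I*√10)
(X((3*3)*(-2))*(3 + 0))² = ((I*√10)*(3 + 0))² = ((I*√10)*3)² = (3*I*√10)² = -90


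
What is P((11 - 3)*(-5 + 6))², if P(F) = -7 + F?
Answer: 1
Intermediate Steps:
P((11 - 3)*(-5 + 6))² = (-7 + (11 - 3)*(-5 + 6))² = (-7 + 8*1)² = (-7 + 8)² = 1² = 1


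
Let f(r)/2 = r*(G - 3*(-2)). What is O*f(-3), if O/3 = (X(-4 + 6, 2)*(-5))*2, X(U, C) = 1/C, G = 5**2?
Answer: 2790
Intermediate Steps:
G = 25
f(r) = 62*r (f(r) = 2*(r*(25 - 3*(-2))) = 2*(r*(25 + 6)) = 2*(r*31) = 2*(31*r) = 62*r)
O = -15 (O = 3*((-5/2)*2) = 3*(((1/2)*(-5))*2) = 3*(-5/2*2) = 3*(-5) = -15)
O*f(-3) = -930*(-3) = -15*(-186) = 2790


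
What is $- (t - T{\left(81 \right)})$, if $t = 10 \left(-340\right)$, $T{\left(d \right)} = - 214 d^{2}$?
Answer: $-1400654$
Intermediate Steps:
$t = -3400$
$- (t - T{\left(81 \right)}) = - (-3400 - - 214 \cdot 81^{2}) = - (-3400 - \left(-214\right) 6561) = - (-3400 - -1404054) = - (-3400 + 1404054) = \left(-1\right) 1400654 = -1400654$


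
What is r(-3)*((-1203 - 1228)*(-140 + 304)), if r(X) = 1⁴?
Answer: -398684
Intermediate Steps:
r(X) = 1
r(-3)*((-1203 - 1228)*(-140 + 304)) = 1*((-1203 - 1228)*(-140 + 304)) = 1*(-2431*164) = 1*(-398684) = -398684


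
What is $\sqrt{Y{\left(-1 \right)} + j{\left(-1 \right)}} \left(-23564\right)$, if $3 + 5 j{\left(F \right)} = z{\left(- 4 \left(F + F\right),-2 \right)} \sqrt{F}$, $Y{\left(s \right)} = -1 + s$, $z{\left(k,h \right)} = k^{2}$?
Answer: $- \frac{23564 \sqrt{-65 + 320 i}}{5} \approx -53893.0 - 65940.0 i$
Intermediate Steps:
$j{\left(F \right)} = - \frac{3}{5} + \frac{64 F^{\frac{5}{2}}}{5}$ ($j{\left(F \right)} = - \frac{3}{5} + \frac{\left(- 4 \left(F + F\right)\right)^{2} \sqrt{F}}{5} = - \frac{3}{5} + \frac{\left(- 4 \cdot 2 F\right)^{2} \sqrt{F}}{5} = - \frac{3}{5} + \frac{\left(- 8 F\right)^{2} \sqrt{F}}{5} = - \frac{3}{5} + \frac{64 F^{2} \sqrt{F}}{5} = - \frac{3}{5} + \frac{64 F^{\frac{5}{2}}}{5}$)
$\sqrt{Y{\left(-1 \right)} + j{\left(-1 \right)}} \left(-23564\right) = \sqrt{\left(-1 - 1\right) - \left(\frac{3}{5} - \frac{64 \left(-1\right)^{\frac{5}{2}}}{5}\right)} \left(-23564\right) = \sqrt{-2 - \left(\frac{3}{5} - \frac{64 i}{5}\right)} \left(-23564\right) = \sqrt{- \frac{13}{5} + \frac{64 i}{5}} \left(-23564\right) = - 23564 \sqrt{- \frac{13}{5} + \frac{64 i}{5}}$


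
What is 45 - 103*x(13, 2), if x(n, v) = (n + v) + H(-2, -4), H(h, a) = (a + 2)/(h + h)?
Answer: -3103/2 ≈ -1551.5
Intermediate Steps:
H(h, a) = (2 + a)/(2*h) (H(h, a) = (2 + a)/((2*h)) = (2 + a)*(1/(2*h)) = (2 + a)/(2*h))
x(n, v) = ½ + n + v (x(n, v) = (n + v) + (½)*(2 - 4)/(-2) = (n + v) + (½)*(-½)*(-2) = (n + v) + ½ = ½ + n + v)
45 - 103*x(13, 2) = 45 - 103*(½ + 13 + 2) = 45 - 103*31/2 = 45 - 3193/2 = -3103/2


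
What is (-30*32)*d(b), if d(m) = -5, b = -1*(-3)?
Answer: 4800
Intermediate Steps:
b = 3
(-30*32)*d(b) = -30*32*(-5) = -960*(-5) = 4800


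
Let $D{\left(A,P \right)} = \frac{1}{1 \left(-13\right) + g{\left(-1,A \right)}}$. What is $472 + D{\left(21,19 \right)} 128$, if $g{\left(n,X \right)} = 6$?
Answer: $\frac{3176}{7} \approx 453.71$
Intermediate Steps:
$D{\left(A,P \right)} = - \frac{1}{7}$ ($D{\left(A,P \right)} = \frac{1}{1 \left(-13\right) + 6} = \frac{1}{-13 + 6} = \frac{1}{-7} = - \frac{1}{7}$)
$472 + D{\left(21,19 \right)} 128 = 472 - \frac{128}{7} = \frac{3176}{7}$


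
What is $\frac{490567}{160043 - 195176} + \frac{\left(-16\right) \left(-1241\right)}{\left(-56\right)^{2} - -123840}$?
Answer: $- \frac{549934237}{39830784} \approx -13.807$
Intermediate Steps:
$\frac{490567}{160043 - 195176} + \frac{\left(-16\right) \left(-1241\right)}{\left(-56\right)^{2} - -123840} = \frac{490567}{160043 - 195176} + \frac{19856}{3136 + 123840} = \frac{490567}{-35133} + \frac{19856}{126976} = 490567 \left(- \frac{1}{35133}\right) + 19856 \cdot \frac{1}{126976} = - \frac{70081}{5019} + \frac{1241}{7936} = - \frac{549934237}{39830784}$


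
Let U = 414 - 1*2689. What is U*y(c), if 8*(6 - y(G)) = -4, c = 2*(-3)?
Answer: -29575/2 ≈ -14788.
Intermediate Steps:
c = -6
y(G) = 13/2 (y(G) = 6 - ⅛*(-4) = 6 + ½ = 13/2)
U = -2275 (U = 414 - 2689 = -2275)
U*y(c) = -2275*13/2 = -29575/2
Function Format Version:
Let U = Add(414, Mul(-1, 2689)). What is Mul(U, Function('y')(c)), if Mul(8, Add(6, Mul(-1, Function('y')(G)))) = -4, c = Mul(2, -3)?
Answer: Rational(-29575, 2) ≈ -14788.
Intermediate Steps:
c = -6
Function('y')(G) = Rational(13, 2) (Function('y')(G) = Add(6, Mul(Rational(-1, 8), -4)) = Add(6, Rational(1, 2)) = Rational(13, 2))
U = -2275 (U = Add(414, -2689) = -2275)
Mul(U, Function('y')(c)) = Mul(-2275, Rational(13, 2)) = Rational(-29575, 2)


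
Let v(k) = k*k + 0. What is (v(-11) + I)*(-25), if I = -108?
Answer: -325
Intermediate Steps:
v(k) = k**2 (v(k) = k**2 + 0 = k**2)
(v(-11) + I)*(-25) = ((-11)**2 - 108)*(-25) = (121 - 108)*(-25) = 13*(-25) = -325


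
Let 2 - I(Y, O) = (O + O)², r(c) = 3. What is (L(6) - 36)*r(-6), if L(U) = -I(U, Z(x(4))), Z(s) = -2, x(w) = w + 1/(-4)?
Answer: -66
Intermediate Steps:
x(w) = -¼ + w (x(w) = w - ¼ = -¼ + w)
I(Y, O) = 2 - 4*O² (I(Y, O) = 2 - (O + O)² = 2 - (2*O)² = 2 - 4*O²)
L(U) = 14 (L(U) = -(2 - 4*(-2)²) = -(2 - 4*4) = -(2 - 16) = -1*(-14) = 14)
(L(6) - 36)*r(-6) = (14 - 36)*3 = -22*3 = -66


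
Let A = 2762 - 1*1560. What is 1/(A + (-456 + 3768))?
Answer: 1/4514 ≈ 0.00022153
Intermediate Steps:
A = 1202 (A = 2762 - 1560 = 1202)
1/(A + (-456 + 3768)) = 1/(1202 + (-456 + 3768)) = 1/(1202 + 3312) = 1/4514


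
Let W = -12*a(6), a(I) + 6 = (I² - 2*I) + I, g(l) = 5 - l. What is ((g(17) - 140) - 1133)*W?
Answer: 370080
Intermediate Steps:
a(I) = -6 + I² - I (a(I) = -6 + ((I² - 2*I) + I) = -6 + (I² - I) = -6 + I² - I)
W = -288 (W = -12*(-6 + 6² - 1*6) = -12*(-6 + 36 - 6) = -12*24 = -288)
((g(17) - 140) - 1133)*W = (((5 - 1*17) - 140) - 1133)*(-288) = (((5 - 17) - 140) - 1133)*(-288) = ((-12 - 140) - 1133)*(-288) = (-152 - 1133)*(-288) = -1285*(-288) = 370080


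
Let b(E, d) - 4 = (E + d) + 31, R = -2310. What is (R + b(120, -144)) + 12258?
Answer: 9959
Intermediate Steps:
b(E, d) = 35 + E + d (b(E, d) = 4 + ((E + d) + 31) = 4 + (31 + E + d) = 35 + E + d)
(R + b(120, -144)) + 12258 = (-2310 + (35 + 120 - 144)) + 12258 = (-2310 + 11) + 12258 = -2299 + 12258 = 9959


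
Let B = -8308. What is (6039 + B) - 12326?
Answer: -14595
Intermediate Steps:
(6039 + B) - 12326 = (6039 - 8308) - 12326 = -2269 - 12326 = -14595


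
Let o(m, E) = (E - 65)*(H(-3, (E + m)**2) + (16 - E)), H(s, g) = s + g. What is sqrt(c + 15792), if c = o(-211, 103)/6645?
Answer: 6*sqrt(2161217585)/2215 ≈ 125.93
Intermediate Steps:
H(s, g) = g + s
o(m, E) = (-65 + E)*(13 + (E + m)**2 - E) (o(m, E) = (E - 65)*(((E + m)**2 - 3) + (16 - E)) = (-65 + E)*((-3 + (E + m)**2) + (16 - E)) = (-65 + E)*(13 + (E + m)**2 - E))
c = 146604/2215 (c = (-845 - 1*103**2 - 65*(103 - 211)**2 + 78*103 + 103*(103 - 211)**2)/6645 = (-845 - 1*10609 - 65*(-108)**2 + 8034 + 103*(-108)**2)*(1/6645) = (-845 - 10609 - 65*11664 + 8034 + 103*11664)*(1/6645) = (-845 - 10609 - 758160 + 8034 + 1201392)*(1/6645) = 439812*(1/6645) = 146604/2215 ≈ 66.187)
sqrt(c + 15792) = sqrt(146604/2215 + 15792) = sqrt(35125884/2215) = 6*sqrt(2161217585)/2215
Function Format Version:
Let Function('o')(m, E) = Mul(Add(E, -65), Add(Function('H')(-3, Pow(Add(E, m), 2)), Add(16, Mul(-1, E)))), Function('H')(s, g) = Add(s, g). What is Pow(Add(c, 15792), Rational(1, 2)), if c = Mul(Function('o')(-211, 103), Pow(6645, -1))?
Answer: Mul(Rational(6, 2215), Pow(2161217585, Rational(1, 2))) ≈ 125.93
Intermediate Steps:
Function('H')(s, g) = Add(g, s)
Function('o')(m, E) = Mul(Add(-65, E), Add(13, Pow(Add(E, m), 2), Mul(-1, E))) (Function('o')(m, E) = Mul(Add(E, -65), Add(Add(Pow(Add(E, m), 2), -3), Add(16, Mul(-1, E)))) = Mul(Add(-65, E), Add(Add(-3, Pow(Add(E, m), 2)), Add(16, Mul(-1, E)))) = Mul(Add(-65, E), Add(13, Pow(Add(E, m), 2), Mul(-1, E))))
c = Rational(146604, 2215) (c = Mul(Add(-845, Mul(-1, Pow(103, 2)), Mul(-65, Pow(Add(103, -211), 2)), Mul(78, 103), Mul(103, Pow(Add(103, -211), 2))), Pow(6645, -1)) = Mul(Add(-845, Mul(-1, 10609), Mul(-65, Pow(-108, 2)), 8034, Mul(103, Pow(-108, 2))), Rational(1, 6645)) = Mul(Add(-845, -10609, Mul(-65, 11664), 8034, Mul(103, 11664)), Rational(1, 6645)) = Mul(Add(-845, -10609, -758160, 8034, 1201392), Rational(1, 6645)) = Mul(439812, Rational(1, 6645)) = Rational(146604, 2215) ≈ 66.187)
Pow(Add(c, 15792), Rational(1, 2)) = Pow(Add(Rational(146604, 2215), 15792), Rational(1, 2)) = Pow(Rational(35125884, 2215), Rational(1, 2)) = Mul(Rational(6, 2215), Pow(2161217585, Rational(1, 2)))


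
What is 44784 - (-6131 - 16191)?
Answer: 67106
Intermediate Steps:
44784 - (-6131 - 16191) = 44784 - 1*(-22322) = 44784 + 22322 = 67106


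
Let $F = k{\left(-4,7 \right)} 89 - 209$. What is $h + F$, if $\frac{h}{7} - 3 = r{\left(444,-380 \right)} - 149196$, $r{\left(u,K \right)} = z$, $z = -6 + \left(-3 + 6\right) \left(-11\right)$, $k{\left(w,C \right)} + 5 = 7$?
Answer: $-1044655$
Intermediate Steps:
$k{\left(w,C \right)} = 2$ ($k{\left(w,C \right)} = -5 + 7 = 2$)
$z = -39$ ($z = -6 + 3 \left(-11\right) = -6 - 33 = -39$)
$F = -31$ ($F = 2 \cdot 89 - 209 = 178 - 209 = -31$)
$r{\left(u,K \right)} = -39$
$h = -1044624$ ($h = 21 + 7 \left(-39 - 149196\right) = 21 + 7 \left(-149235\right) = 21 - 1044645 = -1044624$)
$h + F = -1044624 - 31 = -1044655$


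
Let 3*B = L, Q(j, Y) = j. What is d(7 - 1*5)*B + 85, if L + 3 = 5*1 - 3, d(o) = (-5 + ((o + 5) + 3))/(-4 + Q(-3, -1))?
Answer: 1790/21 ≈ 85.238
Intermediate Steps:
d(o) = -3/7 - o/7 (d(o) = (-5 + ((o + 5) + 3))/(-4 - 3) = (-5 + ((5 + o) + 3))/(-7) = (-5 + (8 + o))*(-⅐) = (3 + o)*(-⅐) = -3/7 - o/7)
L = -1 (L = -3 + (5*1 - 3) = -3 + (5 - 3) = -3 + 2 = -1)
B = -⅓ (B = (⅓)*(-1) = -⅓ ≈ -0.33333)
d(7 - 1*5)*B + 85 = (-3/7 - (7 - 1*5)/7)*(-⅓) + 85 = (-3/7 - (7 - 5)/7)*(-⅓) + 85 = (-3/7 - ⅐*2)*(-⅓) + 85 = (-3/7 - 2/7)*(-⅓) + 85 = -5/7*(-⅓) + 85 = 5/21 + 85 = 1790/21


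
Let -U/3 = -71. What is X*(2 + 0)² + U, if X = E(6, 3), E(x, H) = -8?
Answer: 181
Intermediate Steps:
X = -8
U = 213 (U = -3*(-71) = 213)
X*(2 + 0)² + U = -8*(2 + 0)² + 213 = -8*2² + 213 = -8*4 + 213 = -32 + 213 = 181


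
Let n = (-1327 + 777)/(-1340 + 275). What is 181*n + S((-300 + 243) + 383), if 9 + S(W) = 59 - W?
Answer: -38878/213 ≈ -182.53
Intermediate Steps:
S(W) = 50 - W (S(W) = -9 + (59 - W) = 50 - W)
n = 110/213 (n = -550/(-1065) = -550*(-1/1065) = 110/213 ≈ 0.51643)
181*n + S((-300 + 243) + 383) = 181*(110/213) + (50 - ((-300 + 243) + 383)) = 19910/213 + (50 - (-57 + 383)) = 19910/213 + (50 - 1*326) = 19910/213 + (50 - 326) = 19910/213 - 276 = -38878/213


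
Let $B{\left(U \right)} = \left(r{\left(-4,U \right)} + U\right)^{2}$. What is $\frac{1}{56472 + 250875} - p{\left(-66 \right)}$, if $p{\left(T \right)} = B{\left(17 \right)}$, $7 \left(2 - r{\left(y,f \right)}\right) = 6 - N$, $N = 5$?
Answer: $- \frac{5355214079}{15060003} \approx -355.59$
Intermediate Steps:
$r{\left(y,f \right)} = \frac{13}{7}$ ($r{\left(y,f \right)} = 2 - \frac{6 - 5}{7} = 2 - \frac{1}{7} = \frac{13}{7}$)
$B{\left(U \right)} = \left(\frac{13}{7} + U\right)^{2}$
$p{\left(T \right)} = \frac{17424}{49}$ ($p{\left(T \right)} = \frac{\left(13 + 7 \cdot 17\right)^{2}}{49} = \frac{\left(13 + 119\right)^{2}}{49} = \frac{132^{2}}{49} = \frac{1}{49} \cdot 17424 = \frac{17424}{49}$)
$\frac{1}{56472 + 250875} - p{\left(-66 \right)} = \frac{1}{56472 + 250875} - \frac{17424}{49} = \frac{1}{307347} - \frac{17424}{49} = - \frac{5355214079}{15060003}$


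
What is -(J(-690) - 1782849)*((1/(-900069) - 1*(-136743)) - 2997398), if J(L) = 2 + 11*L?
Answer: -4609993706369670652/900069 ≈ -5.1218e+12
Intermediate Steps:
-(J(-690) - 1782849)*((1/(-900069) - 1*(-136743)) - 2997398) = -((2 + 11*(-690)) - 1782849)*((1/(-900069) - 1*(-136743)) - 2997398) = -((2 - 7590) - 1782849)*((-1/900069 + 136743) - 2997398) = -(-7588 - 1782849)*(123078135266/900069 - 2997398) = -(-1790437)*(-2574786885196)/900069 = -1*4609993706369670652/900069 = -4609993706369670652/900069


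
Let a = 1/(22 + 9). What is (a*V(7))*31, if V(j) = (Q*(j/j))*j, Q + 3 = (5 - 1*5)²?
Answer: -21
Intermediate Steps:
Q = -3 (Q = -3 + (5 - 1*5)² = -3 + (5 - 5)² = -3 + 0² = -3 + 0 = -3)
V(j) = -3*j (V(j) = (-3*j/j)*j = (-3*1)*j = -3*j)
a = 1/31 ≈ 0.032258
(a*V(7))*31 = ((-3*7)/31)*31 = ((1/31)*(-21))*31 = -21/31*31 = -21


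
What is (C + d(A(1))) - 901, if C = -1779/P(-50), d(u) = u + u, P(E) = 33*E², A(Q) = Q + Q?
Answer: -24668093/27500 ≈ -897.02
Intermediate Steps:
A(Q) = 2*Q
d(u) = 2*u
C = -593/27500 (C = -1779/(33*(-50)²) = -1779/(33*2500) = -1779/82500 = -1779*1/82500 = -593/27500 ≈ -0.021564)
(C + d(A(1))) - 901 = (-593/27500 + 2*(2*1)) - 901 = (-593/27500 + 2*2) - 901 = (-593/27500 + 4) - 901 = 109407/27500 - 901 = -24668093/27500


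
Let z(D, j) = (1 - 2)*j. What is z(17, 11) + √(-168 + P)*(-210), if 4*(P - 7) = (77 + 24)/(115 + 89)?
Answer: -11 - 175*I*√267801/34 ≈ -11.0 - 2663.6*I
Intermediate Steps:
P = 5813/816 (P = 7 + ((77 + 24)/(115 + 89))/4 = 7 + (101/204)/4 = 7 + (101*(1/204))/4 = 7 + (¼)*(101/204) = 7 + 101/816 = 5813/816 ≈ 7.1238)
z(D, j) = -j
z(17, 11) + √(-168 + P)*(-210) = -1*11 + √(-168 + 5813/816)*(-210) = -11 + √(-131275/816)*(-210) = -11 + (5*I*√267801/204)*(-210) = -11 - 175*I*√267801/34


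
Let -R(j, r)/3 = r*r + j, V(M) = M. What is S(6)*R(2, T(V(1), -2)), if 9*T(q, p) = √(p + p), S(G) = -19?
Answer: 3002/27 ≈ 111.19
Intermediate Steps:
T(q, p) = √2*√p/9 (T(q, p) = √(p + p)/9 = √(2*p)/9 = (√2*√p)/9 = √2*√p/9)
R(j, r) = -3*j - 3*r² (R(j, r) = -3*(r*r + j) = -3*(r² + j) = -3*(j + r²) = -3*j - 3*r²)
S(6)*R(2, T(V(1), -2)) = -19*(-3*2 - 3*(√2*√(-2)/9)²) = -19*(-6 - 3*(√2*(I*√2)/9)²) = -19*(-6 - 3*(2*I/9)²) = -19*(-6 - 3*(-4/81)) = -19*(-6 + 4/27) = -19*(-158/27) = 3002/27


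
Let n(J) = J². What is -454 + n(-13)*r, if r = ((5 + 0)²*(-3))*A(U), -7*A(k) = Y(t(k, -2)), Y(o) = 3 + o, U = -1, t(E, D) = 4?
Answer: 12221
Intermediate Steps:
A(k) = -1 (A(k) = -(3 + 4)/7 = -⅐*7 = -1)
r = 75 (r = ((5 + 0)²*(-3))*(-1) = (5²*(-3))*(-1) = (25*(-3))*(-1) = -75*(-1) = 75)
-454 + n(-13)*r = -454 + (-13)²*75 = -454 + 169*75 = -454 + 12675 = 12221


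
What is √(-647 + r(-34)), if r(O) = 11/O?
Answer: I*√748306/34 ≈ 25.443*I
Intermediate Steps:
√(-647 + r(-34)) = √(-647 + 11/(-34)) = √(-647 + 11*(-1/34)) = √(-647 - 11/34) = √(-22009/34) = I*√748306/34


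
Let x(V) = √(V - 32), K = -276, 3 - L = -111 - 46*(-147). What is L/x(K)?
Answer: 3324*I*√77/77 ≈ 378.81*I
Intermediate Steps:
L = -6648 (L = 3 - (-111 - 46*(-147)) = 3 - (-111 + 6762) = 3 - 1*6651 = 3 - 6651 = -6648)
x(V) = √(-32 + V)
L/x(K) = -6648/√(-32 - 276) = -6648*(-I*√77/154) = -(-3324)*I*√77/77 = 3324*I*√77/77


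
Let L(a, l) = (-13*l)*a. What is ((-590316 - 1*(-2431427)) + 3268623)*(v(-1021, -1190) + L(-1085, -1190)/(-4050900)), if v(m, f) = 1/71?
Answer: 8728756757707/410877 ≈ 2.1244e+7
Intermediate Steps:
L(a, l) = -13*a*l
v(m, f) = 1/71
((-590316 - 1*(-2431427)) + 3268623)*(v(-1021, -1190) + L(-1085, -1190)/(-4050900)) = ((-590316 - 1*(-2431427)) + 3268623)*(1/71 - 13*(-1085)*(-1190)/(-4050900)) = ((-590316 + 2431427) + 3268623)*(1/71 - 16784950*(-1/4050900)) = (1841111 + 3268623)*(1/71 + 47957/11574) = 5109734*(3416521/821754) = 8728756757707/410877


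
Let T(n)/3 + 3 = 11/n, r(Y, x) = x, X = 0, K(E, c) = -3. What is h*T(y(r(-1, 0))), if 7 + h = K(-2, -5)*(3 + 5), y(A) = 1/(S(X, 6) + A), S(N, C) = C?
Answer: -5859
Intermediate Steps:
y(A) = 1/(6 + A)
h = -31 (h = -7 - 3*(3 + 5) = -7 - 3*8 = -7 - 24 = -31)
T(n) = -9 + 33/n (T(n) = -9 + 3*(11/n) = -9 + 33/n)
h*T(y(r(-1, 0))) = -31*(-9 + 33/(1/(6 + 0))) = -31*(-9 + 33/(1/6)) = -31*(-9 + 33*6) = -31*(-9 + 198) = -31*189 = -5859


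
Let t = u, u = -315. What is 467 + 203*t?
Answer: -63478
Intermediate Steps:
t = -315
467 + 203*t = 467 + 203*(-315) = 467 - 63945 = -63478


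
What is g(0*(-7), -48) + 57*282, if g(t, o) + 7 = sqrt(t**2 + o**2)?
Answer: 16115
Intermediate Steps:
g(t, o) = -7 + sqrt(o**2 + t**2) (g(t, o) = -7 + sqrt(t**2 + o**2) = -7 + sqrt(o**2 + t**2))
g(0*(-7), -48) + 57*282 = (-7 + sqrt((-48)**2 + (0*(-7))**2)) + 57*282 = (-7 + sqrt(2304 + 0**2)) + 16074 = (-7 + sqrt(2304 + 0)) + 16074 = (-7 + sqrt(2304)) + 16074 = (-7 + 48) + 16074 = 41 + 16074 = 16115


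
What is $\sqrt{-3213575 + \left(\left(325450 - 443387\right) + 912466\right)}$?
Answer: $i \sqrt{2419046} \approx 1555.3 i$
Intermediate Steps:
$\sqrt{-3213575 + \left(\left(325450 - 443387\right) + 912466\right)} = \sqrt{-3213575 + \left(-117937 + 912466\right)} = \sqrt{-3213575 + 794529} = \sqrt{-2419046} = i \sqrt{2419046}$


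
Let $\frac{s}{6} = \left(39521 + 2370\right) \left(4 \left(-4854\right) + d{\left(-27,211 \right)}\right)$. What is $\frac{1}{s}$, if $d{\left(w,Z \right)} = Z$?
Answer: $- \frac{1}{4827099930} \approx -2.0716 \cdot 10^{-10}$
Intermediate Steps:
$s = -4827099930$ ($s = 6 \left(39521 + 2370\right) \left(4 \left(-4854\right) + 211\right) = 6 \cdot 41891 \left(-19416 + 211\right) = 6 \cdot 41891 \left(-19205\right) = 6 \left(-804516655\right) = -4827099930$)
$\frac{1}{s} = \frac{1}{-4827099930} = - \frac{1}{4827099930}$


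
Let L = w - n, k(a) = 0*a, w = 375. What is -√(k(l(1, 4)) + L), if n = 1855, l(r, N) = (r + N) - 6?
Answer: -2*I*√370 ≈ -38.471*I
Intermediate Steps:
l(r, N) = -6 + N + r (l(r, N) = (N + r) - 6 = -6 + N + r)
k(a) = 0
L = -1480 (L = 375 - 1*1855 = 375 - 1855 = -1480)
-√(k(l(1, 4)) + L) = -√(0 - 1480) = -√(-1480) = -2*I*√370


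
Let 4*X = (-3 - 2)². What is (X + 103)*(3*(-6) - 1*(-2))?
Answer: -1748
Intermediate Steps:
X = 25/4 (X = (-3 - 2)²/4 = (¼)*(-5)² = (¼)*25 = 25/4 ≈ 6.2500)
(X + 103)*(3*(-6) - 1*(-2)) = (25/4 + 103)*(3*(-6) - 1*(-2)) = 437*(-18 + 2)/4 = (437/4)*(-16) = -1748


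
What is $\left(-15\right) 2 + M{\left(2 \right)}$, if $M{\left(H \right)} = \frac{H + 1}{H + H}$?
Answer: $- \frac{117}{4} \approx -29.25$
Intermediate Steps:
$M{\left(H \right)} = \frac{1 + H}{2 H}$
$\left(-15\right) 2 + M{\left(2 \right)} = \left(-15\right) 2 + \frac{1 + 2}{2 \cdot 2} = -30 + \frac{1}{2} \cdot \frac{1}{2} \cdot 3 = -30 + \frac{3}{4} = - \frac{117}{4}$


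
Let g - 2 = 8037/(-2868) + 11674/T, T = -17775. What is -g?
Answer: 24793769/16992900 ≈ 1.4591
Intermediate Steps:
g = -24793769/16992900 (g = 2 + (8037/(-2868) + 11674/(-17775)) = 2 + (8037*(-1/2868) + 11674*(-1/17775)) = 2 + (-2679/956 - 11674/17775) = 2 - 58779569/16992900 = -24793769/16992900 ≈ -1.4591)
-g = -1*(-24793769/16992900) = 24793769/16992900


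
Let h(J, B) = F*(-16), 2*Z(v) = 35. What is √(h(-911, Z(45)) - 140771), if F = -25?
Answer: I*√140371 ≈ 374.66*I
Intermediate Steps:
Z(v) = 35/2 (Z(v) = (½)*35 = 35/2)
h(J, B) = 400 (h(J, B) = -25*(-16) = 400)
√(h(-911, Z(45)) - 140771) = √(400 - 140771) = √(-140371) = I*√140371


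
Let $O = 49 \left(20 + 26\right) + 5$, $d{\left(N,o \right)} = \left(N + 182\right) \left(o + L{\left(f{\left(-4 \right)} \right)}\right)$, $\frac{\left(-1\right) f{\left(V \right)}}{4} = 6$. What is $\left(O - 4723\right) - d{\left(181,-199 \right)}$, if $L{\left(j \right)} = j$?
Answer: $78485$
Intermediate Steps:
$f{\left(V \right)} = -24$ ($f{\left(V \right)} = \left(-4\right) 6 = -24$)
$d{\left(N,o \right)} = \left(-24 + o\right) \left(182 + N\right)$ ($d{\left(N,o \right)} = \left(N + 182\right) \left(o - 24\right) = \left(182 + N\right) \left(-24 + o\right) = \left(-24 + o\right) \left(182 + N\right)$)
$O = 2259$ ($O = 49 \cdot 46 + 5 = 2254 + 5 = 2259$)
$\left(O - 4723\right) - d{\left(181,-199 \right)} = \left(2259 - 4723\right) - \left(-4368 - 4344 + 182 \left(-199\right) + 181 \left(-199\right)\right) = -2464 - \left(-4368 - 4344 - 36218 - 36019\right) = -2464 - -80949 = -2464 + 80949 = 78485$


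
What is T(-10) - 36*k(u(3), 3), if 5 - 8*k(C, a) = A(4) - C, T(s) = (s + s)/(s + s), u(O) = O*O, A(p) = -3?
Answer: -151/2 ≈ -75.500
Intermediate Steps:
u(O) = O²
T(s) = 1 (T(s) = (2*s)/((2*s)) = (2*s)*(1/(2*s)) = 1)
k(C, a) = 1 + C/8 (k(C, a) = 5/8 - (-3 - C)/8 = 5/8 + (3/8 + C/8) = 1 + C/8)
T(-10) - 36*k(u(3), 3) = 1 - 36*(1 + (⅛)*3²) = 1 - 36*(1 + (⅛)*9) = 1 - 36*(1 + 9/8) = 1 - 36*17/8 = 1 - 153/2 = -151/2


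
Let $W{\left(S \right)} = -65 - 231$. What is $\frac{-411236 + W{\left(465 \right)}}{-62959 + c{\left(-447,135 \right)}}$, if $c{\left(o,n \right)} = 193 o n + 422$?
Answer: $\frac{205766}{5854561} \approx 0.035146$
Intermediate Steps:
$W{\left(S \right)} = -296$ ($W{\left(S \right)} = -65 - 231 = -296$)
$c{\left(o,n \right)} = 422 + 193 n o$ ($c{\left(o,n \right)} = 193 n o + 422 = 422 + 193 n o$)
$\frac{-411236 + W{\left(465 \right)}}{-62959 + c{\left(-447,135 \right)}} = \frac{-411236 - 296}{-62959 + \left(422 + 193 \cdot 135 \left(-447\right)\right)} = - \frac{411532}{-62959 + \left(422 - 11646585\right)} = - \frac{411532}{-62959 - 11646163} = - \frac{411532}{-11709122} = \left(-411532\right) \left(- \frac{1}{11709122}\right) = \frac{205766}{5854561}$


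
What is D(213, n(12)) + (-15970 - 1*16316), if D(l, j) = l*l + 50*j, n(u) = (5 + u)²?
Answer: 27533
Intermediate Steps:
D(l, j) = l² + 50*j
D(213, n(12)) + (-15970 - 1*16316) = (213² + 50*(5 + 12)²) + (-15970 - 1*16316) = (45369 + 50*17²) + (-15970 - 16316) = (45369 + 50*289) - 32286 = (45369 + 14450) - 32286 = 59819 - 32286 = 27533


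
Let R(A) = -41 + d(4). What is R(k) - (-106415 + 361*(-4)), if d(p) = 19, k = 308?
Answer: 107837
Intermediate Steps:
R(A) = -22 (R(A) = -41 + 19 = -22)
R(k) - (-106415 + 361*(-4)) = -22 - (-106415 + 361*(-4)) = -22 - (-106415 - 1444) = -22 - 1*(-107859) = -22 + 107859 = 107837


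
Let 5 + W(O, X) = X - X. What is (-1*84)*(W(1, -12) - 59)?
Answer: 5376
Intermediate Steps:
W(O, X) = -5 (W(O, X) = -5 + (X - X) = -5 + 0 = -5)
(-1*84)*(W(1, -12) - 59) = (-1*84)*(-5 - 59) = -84*(-64) = 5376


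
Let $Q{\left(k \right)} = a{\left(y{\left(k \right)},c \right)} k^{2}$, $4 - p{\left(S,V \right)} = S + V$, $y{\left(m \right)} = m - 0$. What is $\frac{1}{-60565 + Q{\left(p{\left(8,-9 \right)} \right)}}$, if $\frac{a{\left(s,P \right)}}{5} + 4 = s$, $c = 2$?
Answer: $- \frac{1}{60440} \approx -1.6545 \cdot 10^{-5}$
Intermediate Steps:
$y{\left(m \right)} = m$ ($y{\left(m \right)} = m + 0 = m$)
$a{\left(s,P \right)} = -20 + 5 s$
$p{\left(S,V \right)} = 4 - S - V$ ($p{\left(S,V \right)} = 4 - \left(S + V\right) = 4 - S - V$)
$Q{\left(k \right)} = k^{2} \left(-20 + 5 k\right)$ ($Q{\left(k \right)} = \left(-20 + 5 k\right) k^{2} = k^{2} \left(-20 + 5 k\right)$)
$\frac{1}{-60565 + Q{\left(p{\left(8,-9 \right)} \right)}} = \frac{1}{-60565 + 5 \left(4 - 8 - -9\right)^{2} \left(-4 - -5\right)} = \frac{1}{-60565 + 5 \left(4 - 8 + 9\right)^{2} \left(-4 + \left(4 - 8 + 9\right)\right)} = \frac{1}{-60565 + 5 \cdot 5^{2} \left(-4 + 5\right)} = \frac{1}{-60565 + 5 \cdot 25 \cdot 1} = \frac{1}{-60565 + 125} = \frac{1}{-60440} = - \frac{1}{60440}$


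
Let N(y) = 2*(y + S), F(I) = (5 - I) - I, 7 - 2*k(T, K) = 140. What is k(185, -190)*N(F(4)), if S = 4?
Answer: -133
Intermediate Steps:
k(T, K) = -133/2 (k(T, K) = 7/2 - 1/2*140 = 7/2 - 70 = -133/2)
F(I) = 5 - 2*I
N(y) = 8 + 2*y (N(y) = 2*(y + 4) = 2*(4 + y) = 8 + 2*y)
k(185, -190)*N(F(4)) = -133*(8 + 2*(5 - 2*4))/2 = -133*(8 + 2*(5 - 8))/2 = -133*(8 + 2*(-3))/2 = -133*(8 - 6)/2 = -133/2*2 = -133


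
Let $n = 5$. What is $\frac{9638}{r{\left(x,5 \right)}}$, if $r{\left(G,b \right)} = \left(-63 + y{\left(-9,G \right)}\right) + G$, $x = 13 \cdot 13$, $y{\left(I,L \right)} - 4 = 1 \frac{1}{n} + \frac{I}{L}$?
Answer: $\frac{4072055}{46537} \approx 87.501$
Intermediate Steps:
$y{\left(I,L \right)} = \frac{21}{5} + \frac{I}{L}$ ($y{\left(I,L \right)} = 4 + \left(1 \cdot \frac{1}{5} + \frac{I}{L}\right) = 4 + \left(\frac{1}{5} + \frac{I}{L}\right) = \frac{21}{5} + \frac{I}{L}$)
$x = 169$
$r{\left(G,b \right)} = - \frac{294}{5} + G - \frac{9}{G}$ ($r{\left(G,b \right)} = \left(-63 + \left(\frac{21}{5} - \frac{9}{G}\right)\right) + G = \left(- \frac{294}{5} - \frac{9}{G}\right) + G = - \frac{294}{5} + G - \frac{9}{G}$)
$\frac{9638}{r{\left(x,5 \right)}} = \frac{9638}{- \frac{294}{5} + 169 - \frac{9}{169}} = \frac{9638}{\frac{93074}{845}} = 9638 \cdot \frac{845}{93074} = \frac{4072055}{46537}$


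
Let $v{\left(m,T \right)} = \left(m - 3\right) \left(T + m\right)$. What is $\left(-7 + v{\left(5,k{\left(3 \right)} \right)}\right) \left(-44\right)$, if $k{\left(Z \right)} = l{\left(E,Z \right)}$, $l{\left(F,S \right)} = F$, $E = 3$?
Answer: $-396$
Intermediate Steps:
$k{\left(Z \right)} = 3$
$v{\left(m,T \right)} = \left(-3 + m\right) \left(T + m\right)$
$\left(-7 + v{\left(5,k{\left(3 \right)} \right)}\right) \left(-44\right) = \left(-7 + \left(5^{2} - 9 - 15 + 3 \cdot 5\right)\right) \left(-44\right) = \left(-7 + \left(25 - 9 - 15 + 15\right)\right) \left(-44\right) = \left(-7 + 16\right) \left(-44\right) = 9 \left(-44\right) = -396$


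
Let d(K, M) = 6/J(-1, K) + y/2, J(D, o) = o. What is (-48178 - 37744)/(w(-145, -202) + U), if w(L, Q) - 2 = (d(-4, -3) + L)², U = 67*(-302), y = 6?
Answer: -343688/1441 ≈ -238.51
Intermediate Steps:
U = -20234
d(K, M) = 3 + 6/K (d(K, M) = 6/K + 6/2 = 6/K + 6*(½) = 6/K + 3 = 3 + 6/K)
w(L, Q) = 2 + (3/2 + L)² (w(L, Q) = 2 + ((3 + 6/(-4)) + L)² = 2 + ((3 + 6*(-¼)) + L)² = 2 + ((3 - 3/2) + L)² = 2 + (3/2 + L)²)
(-48178 - 37744)/(w(-145, -202) + U) = (-48178 - 37744)/((2 + (3 + 2*(-145))²/4) - 20234) = -85922/((2 + (3 - 290)²/4) - 20234) = -85922/((2 + (¼)*(-287)²) - 20234) = -85922/((2 + (¼)*82369) - 20234) = -85922/((2 + 82369/4) - 20234) = -85922/(82377/4 - 20234) = -85922/1441/4 = -85922*4/1441 = -343688/1441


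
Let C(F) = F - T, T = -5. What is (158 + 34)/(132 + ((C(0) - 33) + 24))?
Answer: 3/2 ≈ 1.5000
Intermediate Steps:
C(F) = 5 + F (C(F) = F - 1*(-5) = F + 5 = 5 + F)
(158 + 34)/(132 + ((C(0) - 33) + 24)) = (158 + 34)/(132 + (((5 + 0) - 33) + 24)) = 192/(132 + ((5 - 33) + 24)) = 192/(132 + (-28 + 24)) = 192/(132 - 4) = 192/128 = 192*(1/128) = 3/2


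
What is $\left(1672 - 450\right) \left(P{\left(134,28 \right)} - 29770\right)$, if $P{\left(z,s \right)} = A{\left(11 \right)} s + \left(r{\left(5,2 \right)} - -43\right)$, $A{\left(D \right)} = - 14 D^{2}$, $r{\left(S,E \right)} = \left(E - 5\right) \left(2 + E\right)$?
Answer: $-94302962$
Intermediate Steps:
$r{\left(S,E \right)} = \left(-5 + E\right) \left(2 + E\right)$
$P{\left(z,s \right)} = 31 - 1694 s$ ($P{\left(z,s \right)} = - 14 \cdot 11^{2} s - -31 = \left(-14\right) 121 s + \left(\left(-10 + 4 - 6\right) + 43\right) = - 1694 s + \left(-12 + 43\right) = - 1694 s + 31 = 31 - 1694 s$)
$\left(1672 - 450\right) \left(P{\left(134,28 \right)} - 29770\right) = \left(1672 - 450\right) \left(\left(31 - 47432\right) - 29770\right) = 1222 \left(\left(31 - 47432\right) - 29770\right) = 1222 \left(-47401 - 29770\right) = 1222 \left(-77171\right) = -94302962$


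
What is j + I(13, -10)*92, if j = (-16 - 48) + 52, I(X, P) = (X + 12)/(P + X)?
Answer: 2264/3 ≈ 754.67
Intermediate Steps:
I(X, P) = (12 + X)/(P + X)
j = -12 (j = -64 + 52 = -12)
j + I(13, -10)*92 = -12 + ((12 + 13)/(-10 + 13))*92 = -12 + (25/3)*92 = -12 + 2300/3 = 2264/3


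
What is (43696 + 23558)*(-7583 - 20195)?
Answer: -1868181612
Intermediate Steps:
(43696 + 23558)*(-7583 - 20195) = 67254*(-27778) = -1868181612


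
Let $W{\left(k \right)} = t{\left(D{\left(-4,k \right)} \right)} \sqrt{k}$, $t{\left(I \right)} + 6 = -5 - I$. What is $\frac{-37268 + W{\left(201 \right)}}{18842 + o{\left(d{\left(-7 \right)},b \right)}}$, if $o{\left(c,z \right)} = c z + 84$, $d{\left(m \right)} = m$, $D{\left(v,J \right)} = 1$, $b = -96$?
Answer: $- \frac{18634}{9799} - \frac{6 \sqrt{201}}{9799} \approx -1.9103$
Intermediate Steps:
$t{\left(I \right)} = -11 - I$ ($t{\left(I \right)} = -6 - \left(5 + I\right) = -11 - I$)
$W{\left(k \right)} = - 12 \sqrt{k}$ ($W{\left(k \right)} = \left(-11 - 1\right) \sqrt{k} = - 12 \sqrt{k}$)
$o{\left(c,z \right)} = 84 + c z$
$\frac{-37268 + W{\left(201 \right)}}{18842 + o{\left(d{\left(-7 \right)},b \right)}} = \frac{-37268 - 12 \sqrt{201}}{18842 + \left(84 - -672\right)} = \frac{-37268 - 12 \sqrt{201}}{18842 + \left(84 + 672\right)} = \frac{-37268 - 12 \sqrt{201}}{18842 + 756} = \frac{-37268 - 12 \sqrt{201}}{19598} = \left(-37268 - 12 \sqrt{201}\right) \frac{1}{19598} = - \frac{18634}{9799} - \frac{6 \sqrt{201}}{9799}$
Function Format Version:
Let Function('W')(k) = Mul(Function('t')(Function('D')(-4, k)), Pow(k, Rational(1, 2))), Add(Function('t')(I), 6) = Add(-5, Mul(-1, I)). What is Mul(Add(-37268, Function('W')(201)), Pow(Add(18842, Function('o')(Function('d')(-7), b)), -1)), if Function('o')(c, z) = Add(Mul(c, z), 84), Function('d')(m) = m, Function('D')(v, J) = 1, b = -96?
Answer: Add(Rational(-18634, 9799), Mul(Rational(-6, 9799), Pow(201, Rational(1, 2)))) ≈ -1.9103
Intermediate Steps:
Function('t')(I) = Add(-11, Mul(-1, I)) (Function('t')(I) = Add(-6, Add(-5, Mul(-1, I))) = Add(-11, Mul(-1, I)))
Function('W')(k) = Mul(-12, Pow(k, Rational(1, 2))) (Function('W')(k) = Mul(Add(-11, Mul(-1, 1)), Pow(k, Rational(1, 2))) = Mul(Add(-11, -1), Pow(k, Rational(1, 2))) = Mul(-12, Pow(k, Rational(1, 2))))
Function('o')(c, z) = Add(84, Mul(c, z))
Mul(Add(-37268, Function('W')(201)), Pow(Add(18842, Function('o')(Function('d')(-7), b)), -1)) = Mul(Add(-37268, Mul(-12, Pow(201, Rational(1, 2)))), Pow(Add(18842, Add(84, Mul(-7, -96))), -1)) = Mul(Add(-37268, Mul(-12, Pow(201, Rational(1, 2)))), Pow(Add(18842, Add(84, 672)), -1)) = Mul(Add(-37268, Mul(-12, Pow(201, Rational(1, 2)))), Pow(Add(18842, 756), -1)) = Mul(Add(-37268, Mul(-12, Pow(201, Rational(1, 2)))), Pow(19598, -1)) = Mul(Add(-37268, Mul(-12, Pow(201, Rational(1, 2)))), Rational(1, 19598)) = Add(Rational(-18634, 9799), Mul(Rational(-6, 9799), Pow(201, Rational(1, 2))))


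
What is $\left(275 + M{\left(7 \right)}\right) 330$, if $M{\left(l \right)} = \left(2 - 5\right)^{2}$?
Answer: $93720$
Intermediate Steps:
$M{\left(l \right)} = 9$ ($M{\left(l \right)} = \left(-3\right)^{2} = 9$)
$\left(275 + M{\left(7 \right)}\right) 330 = \left(275 + 9\right) 330 = 284 \cdot 330 = 93720$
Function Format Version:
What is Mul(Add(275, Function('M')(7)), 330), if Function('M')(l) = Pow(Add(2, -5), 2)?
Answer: 93720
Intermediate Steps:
Function('M')(l) = 9 (Function('M')(l) = Pow(-3, 2) = 9)
Mul(Add(275, Function('M')(7)), 330) = Mul(Add(275, 9), 330) = Mul(284, 330) = 93720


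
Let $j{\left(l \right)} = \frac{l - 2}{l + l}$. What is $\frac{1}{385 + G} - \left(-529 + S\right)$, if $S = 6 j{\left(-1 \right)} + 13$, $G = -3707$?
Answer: $\frac{1684253}{3322} \approx 507.0$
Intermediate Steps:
$j{\left(l \right)} = \frac{-2 + l}{2 l}$
$S = 22$ ($S = 6 \frac{-2 - 1}{2 \left(-1\right)} + 13 = 6 \cdot \frac{1}{2} \left(-1\right) \left(-3\right) + 13 = 6 \cdot \frac{3}{2} + 13 = 9 + 13 = 22$)
$\frac{1}{385 + G} - \left(-529 + S\right) = \frac{1}{385 - 3707} - \left(-529 + 22\right) = \frac{1}{-3322} - -507 = - \frac{1}{3322} + 507 = \frac{1684253}{3322}$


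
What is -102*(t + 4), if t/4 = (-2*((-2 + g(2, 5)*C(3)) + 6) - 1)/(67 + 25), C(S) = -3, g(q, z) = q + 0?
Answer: -9690/23 ≈ -421.30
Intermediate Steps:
g(q, z) = q
t = 3/23 (t = 4*((-2*((-2 + 2*(-3)) + 6) - 1)/(67 + 25)) = 4*((-2*((-2 - 6) + 6) - 1)/92) = 4*((-2*(-8 + 6) - 1)*(1/92)) = 4*((-2*(-2) - 1)*(1/92)) = 4*((4 - 1)*(1/92)) = 4*(3*(1/92)) = 4*(3/92) = 3/23 ≈ 0.13043)
-102*(t + 4) = -102*(3/23 + 4) = -102*95/23 = -9690/23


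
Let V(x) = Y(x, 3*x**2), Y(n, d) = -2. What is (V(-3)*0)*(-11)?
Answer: 0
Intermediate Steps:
V(x) = -2
(V(-3)*0)*(-11) = -2*0*(-11) = 0*(-11) = 0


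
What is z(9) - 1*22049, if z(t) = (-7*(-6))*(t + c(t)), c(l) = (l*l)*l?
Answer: 8947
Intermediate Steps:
c(l) = l³ (c(l) = l²*l = l³)
z(t) = 42*t + 42*t³ (z(t) = (-7*(-6))*(t + t³) = 42*(t + t³) = 42*t + 42*t³)
z(9) - 1*22049 = 42*9*(1 + 9²) - 1*22049 = 42*9*(1 + 81) - 22049 = 42*9*82 - 22049 = 30996 - 22049 = 8947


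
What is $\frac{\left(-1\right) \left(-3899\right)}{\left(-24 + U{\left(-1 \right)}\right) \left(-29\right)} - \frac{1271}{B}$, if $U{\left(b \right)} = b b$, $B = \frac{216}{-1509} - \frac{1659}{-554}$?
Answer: $- \frac{233139558623}{529990863} \approx -439.89$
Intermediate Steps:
$B = \frac{794589}{278662}$ ($B = 216 \left(- \frac{1}{1509}\right) - - \frac{1659}{554} = - \frac{72}{503} + \frac{1659}{554} = \frac{794589}{278662} \approx 2.8514$)
$U{\left(b \right)} = b^{2}$
$\frac{\left(-1\right) \left(-3899\right)}{\left(-24 + U{\left(-1 \right)}\right) \left(-29\right)} - \frac{1271}{B} = \frac{\left(-1\right) \left(-3899\right)}{\left(-24 + \left(-1\right)^{2}\right) \left(-29\right)} - \frac{1271}{\frac{794589}{278662}} = \frac{3899}{\left(-24 + 1\right) \left(-29\right)} - \frac{354179402}{794589} = \frac{3899}{\left(-23\right) \left(-29\right)} - \frac{354179402}{794589} = \frac{3899}{667} - \frac{354179402}{794589} = - \frac{233139558623}{529990863}$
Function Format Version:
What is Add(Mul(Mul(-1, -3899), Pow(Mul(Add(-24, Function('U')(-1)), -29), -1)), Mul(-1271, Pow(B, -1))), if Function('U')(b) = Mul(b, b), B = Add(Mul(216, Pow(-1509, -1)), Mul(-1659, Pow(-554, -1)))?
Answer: Rational(-233139558623, 529990863) ≈ -439.89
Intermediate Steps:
B = Rational(794589, 278662) (B = Add(Mul(216, Rational(-1, 1509)), Mul(-1659, Rational(-1, 554))) = Add(Rational(-72, 503), Rational(1659, 554)) = Rational(794589, 278662) ≈ 2.8514)
Function('U')(b) = Pow(b, 2)
Add(Mul(Mul(-1, -3899), Pow(Mul(Add(-24, Function('U')(-1)), -29), -1)), Mul(-1271, Pow(B, -1))) = Add(Mul(Mul(-1, -3899), Pow(Mul(Add(-24, Pow(-1, 2)), -29), -1)), Mul(-1271, Pow(Rational(794589, 278662), -1))) = Add(Mul(3899, Pow(Mul(Add(-24, 1), -29), -1)), Mul(-1271, Rational(278662, 794589))) = Add(Mul(3899, Pow(Mul(-23, -29), -1)), Rational(-354179402, 794589)) = Add(Mul(3899, Pow(667, -1)), Rational(-354179402, 794589)) = Add(Mul(3899, Rational(1, 667)), Rational(-354179402, 794589)) = Add(Rational(3899, 667), Rational(-354179402, 794589)) = Rational(-233139558623, 529990863)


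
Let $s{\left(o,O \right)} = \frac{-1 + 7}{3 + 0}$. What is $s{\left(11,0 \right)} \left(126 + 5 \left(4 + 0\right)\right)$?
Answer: $292$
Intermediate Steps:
$s{\left(o,O \right)} = 2$ ($s{\left(o,O \right)} = \frac{6}{3} = 6 \cdot \frac{1}{3} = 2$)
$s{\left(11,0 \right)} \left(126 + 5 \left(4 + 0\right)\right) = 2 \left(126 + 5 \left(4 + 0\right)\right) = 2 \left(126 + 5 \cdot 4\right) = 2 \left(126 + 20\right) = 2 \cdot 146 = 292$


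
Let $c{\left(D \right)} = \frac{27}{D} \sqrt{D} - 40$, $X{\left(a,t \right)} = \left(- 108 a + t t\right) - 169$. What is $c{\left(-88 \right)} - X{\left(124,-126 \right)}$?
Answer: $-2355 - \frac{27 i \sqrt{22}}{44} \approx -2355.0 - 2.8782 i$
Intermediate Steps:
$X{\left(a,t \right)} = -169 + t^{2} - 108 a$ ($X{\left(a,t \right)} = \left(- 108 a + t^{2}\right) - 169 = \left(t^{2} - 108 a\right) - 169 = -169 + t^{2} - 108 a$)
$c{\left(D \right)} = -40 + \frac{27}{\sqrt{D}}$ ($c{\left(D \right)} = \frac{27}{\sqrt{D}} - 40 = -40 + \frac{27}{\sqrt{D}}$)
$c{\left(-88 \right)} - X{\left(124,-126 \right)} = \left(-40 + \frac{27}{2 i \sqrt{22}}\right) - \left(-169 + \left(-126\right)^{2} - 13392\right) = \left(-40 + 27 \left(- \frac{i \sqrt{22}}{44}\right)\right) - \left(-169 + 15876 - 13392\right) = \left(-40 - \frac{27 i \sqrt{22}}{44}\right) - 2315 = -2355 - \frac{27 i \sqrt{22}}{44}$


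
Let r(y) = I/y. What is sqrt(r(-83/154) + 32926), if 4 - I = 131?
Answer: 12*sqrt(1586462)/83 ≈ 182.10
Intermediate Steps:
I = -127 (I = 4 - 1*131 = 4 - 131 = -127)
r(y) = -127/y
sqrt(r(-83/154) + 32926) = sqrt(-127/((-83/154)) + 32926) = sqrt(-127/((-83*1/154)) + 32926) = sqrt(-127/(-83/154) + 32926) = sqrt(-127*(-154/83) + 32926) = sqrt(19558/83 + 32926) = sqrt(2752416/83) = 12*sqrt(1586462)/83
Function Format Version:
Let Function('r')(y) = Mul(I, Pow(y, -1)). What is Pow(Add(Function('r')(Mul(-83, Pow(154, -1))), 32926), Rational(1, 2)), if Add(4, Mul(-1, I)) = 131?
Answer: Mul(Rational(12, 83), Pow(1586462, Rational(1, 2))) ≈ 182.10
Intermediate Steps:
I = -127 (I = Add(4, Mul(-1, 131)) = Add(4, -131) = -127)
Function('r')(y) = Mul(-127, Pow(y, -1))
Pow(Add(Function('r')(Mul(-83, Pow(154, -1))), 32926), Rational(1, 2)) = Pow(Add(Mul(-127, Pow(Mul(-83, Pow(154, -1)), -1)), 32926), Rational(1, 2)) = Pow(Add(Mul(-127, Pow(Mul(-83, Rational(1, 154)), -1)), 32926), Rational(1, 2)) = Pow(Add(Mul(-127, Pow(Rational(-83, 154), -1)), 32926), Rational(1, 2)) = Pow(Add(Mul(-127, Rational(-154, 83)), 32926), Rational(1, 2)) = Pow(Add(Rational(19558, 83), 32926), Rational(1, 2)) = Pow(Rational(2752416, 83), Rational(1, 2)) = Mul(Rational(12, 83), Pow(1586462, Rational(1, 2)))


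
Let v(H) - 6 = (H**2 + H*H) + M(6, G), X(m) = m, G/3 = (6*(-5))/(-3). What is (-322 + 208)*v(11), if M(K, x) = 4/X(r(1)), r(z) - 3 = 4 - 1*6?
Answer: -28728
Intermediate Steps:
G = 30 (G = 3*((6*(-5))/(-3)) = 3*(-30*(-1/3)) = 3*10 = 30)
r(z) = 1 (r(z) = 3 + (4 - 1*6) = 3 + (4 - 6) = 3 - 2 = 1)
M(K, x) = 4 (M(K, x) = 4/1 = 4*1 = 4)
v(H) = 10 + 2*H**2 (v(H) = 6 + ((H**2 + H*H) + 4) = 6 + ((H**2 + H**2) + 4) = 6 + (2*H**2 + 4) = 6 + (4 + 2*H**2) = 10 + 2*H**2)
(-322 + 208)*v(11) = (-322 + 208)*(10 + 2*11**2) = -114*(10 + 2*121) = -114*(10 + 242) = -114*252 = -28728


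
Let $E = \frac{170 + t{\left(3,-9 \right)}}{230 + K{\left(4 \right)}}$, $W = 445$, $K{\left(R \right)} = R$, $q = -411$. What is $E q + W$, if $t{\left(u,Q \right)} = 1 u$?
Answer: $\frac{11009}{78} \approx 141.14$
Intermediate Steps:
$t{\left(u,Q \right)} = u$
$E = \frac{173}{234}$ ($E = \frac{170 + 3}{230 + 4} = \frac{173}{234} \approx 0.73932$)
$E q + W = \frac{173}{234} \left(-411\right) + 445 = - \frac{23701}{78} + 445 = \frac{11009}{78}$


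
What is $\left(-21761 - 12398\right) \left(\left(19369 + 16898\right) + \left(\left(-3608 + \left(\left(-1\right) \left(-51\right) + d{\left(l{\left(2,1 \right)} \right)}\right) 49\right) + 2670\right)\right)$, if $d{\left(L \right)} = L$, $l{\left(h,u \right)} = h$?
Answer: $-1295514234$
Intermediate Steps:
$\left(-21761 - 12398\right) \left(\left(19369 + 16898\right) + \left(\left(-3608 + \left(\left(-1\right) \left(-51\right) + d{\left(l{\left(2,1 \right)} \right)}\right) 49\right) + 2670\right)\right) = \left(-21761 - 12398\right) \left(\left(19369 + 16898\right) + \left(\left(-3608 + \left(\left(-1\right) \left(-51\right) + 2\right) 49\right) + 2670\right)\right) = - 34159 \left(36267 + \left(\left(-3608 + \left(51 + 2\right) 49\right) + 2670\right)\right) = - 34159 \left(36267 + \left(\left(-3608 + 53 \cdot 49\right) + 2670\right)\right) = - 34159 \left(36267 + \left(\left(-3608 + 2597\right) + 2670\right)\right) = - 34159 \left(36267 + \left(-1011 + 2670\right)\right) = - 34159 \left(36267 + 1659\right) = \left(-34159\right) 37926 = -1295514234$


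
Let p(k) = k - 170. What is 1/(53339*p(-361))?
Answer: -1/28323009 ≈ -3.5307e-8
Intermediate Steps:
p(k) = -170 + k
1/(53339*p(-361)) = 1/(53339*(-170 - 361)) = (1/53339)/(-531) = (1/53339)*(-1/531) = -1/28323009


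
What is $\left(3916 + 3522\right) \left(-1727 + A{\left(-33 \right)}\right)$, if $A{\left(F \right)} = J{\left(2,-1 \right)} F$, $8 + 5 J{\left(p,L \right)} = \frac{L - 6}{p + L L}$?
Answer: $- \frac{61690772}{5} \approx -1.2338 \cdot 10^{7}$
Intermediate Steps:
$J{\left(p,L \right)} = - \frac{8}{5} + \frac{-6 + L}{5 \left(p + L^{2}\right)}$ ($J{\left(p,L \right)} = - \frac{8}{5} + \frac{\left(L - 6\right) \frac{1}{p + L L}}{5} = - \frac{8}{5} + \frac{\left(-6 + L\right) \frac{1}{p + L^{2}}}{5} = - \frac{8}{5} + \frac{\frac{1}{p + L^{2}} \left(-6 + L\right)}{5} = - \frac{8}{5} + \frac{-6 + L}{5 \left(p + L^{2}\right)}$)
$A{\left(F \right)} = - \frac{31 F}{15}$ ($A{\left(F \right)} = \frac{-6 - 1 - 16 - 8 \left(-1\right)^{2}}{5 \left(2 + \left(-1\right)^{2}\right)} F = \frac{-6 - 1 - 16 - 8}{5 \left(2 + 1\right)} F = \frac{-6 - 1 - 16 - 8}{5 \cdot 3} F = \frac{1}{5} \cdot \frac{1}{3} \left(-31\right) F = - \frac{31 F}{15}$)
$\left(3916 + 3522\right) \left(-1727 + A{\left(-33 \right)}\right) = \left(3916 + 3522\right) \left(-1727 - - \frac{341}{5}\right) = 7438 \left(-1727 + \frac{341}{5}\right) = 7438 \left(- \frac{8294}{5}\right) = - \frac{61690772}{5}$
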